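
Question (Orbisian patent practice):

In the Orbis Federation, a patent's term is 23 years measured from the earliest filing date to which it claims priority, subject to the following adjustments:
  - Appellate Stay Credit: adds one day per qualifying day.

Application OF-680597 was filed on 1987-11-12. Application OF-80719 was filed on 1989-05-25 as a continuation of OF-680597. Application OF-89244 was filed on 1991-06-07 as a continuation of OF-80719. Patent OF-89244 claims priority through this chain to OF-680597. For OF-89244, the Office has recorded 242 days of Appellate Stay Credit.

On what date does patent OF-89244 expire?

Earliest priority filing: 12 November 1987.
Base term: 12 November 1987 + 23 years → 12 November 2010.
Appellate Stay Credit: +242 days → 12 July 2011.

2011-07-12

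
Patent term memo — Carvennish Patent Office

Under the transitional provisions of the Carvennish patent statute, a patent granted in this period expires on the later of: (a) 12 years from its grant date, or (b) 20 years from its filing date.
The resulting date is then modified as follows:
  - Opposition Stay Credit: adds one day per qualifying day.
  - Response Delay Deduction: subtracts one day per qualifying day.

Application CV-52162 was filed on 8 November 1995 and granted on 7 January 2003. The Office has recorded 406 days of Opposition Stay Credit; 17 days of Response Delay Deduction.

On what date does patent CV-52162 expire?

December 1, 2016

(a) grant + 12 years → 7 January 2015.
(b) filing + 20 years → 8 November 2015.
Later of the two: 8 November 2015.
Opposition Stay Credit: +406 days → 18 December 2016.
Response Delay Deduction: −17 days → 1 December 2016.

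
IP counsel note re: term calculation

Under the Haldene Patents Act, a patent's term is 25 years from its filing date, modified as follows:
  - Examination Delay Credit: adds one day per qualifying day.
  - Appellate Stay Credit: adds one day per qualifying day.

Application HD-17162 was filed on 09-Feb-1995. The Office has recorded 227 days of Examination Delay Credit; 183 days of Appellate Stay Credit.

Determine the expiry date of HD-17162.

2021-03-25

Base term: filing date + 25 years → 9 February 2020.
Examination Delay Credit: +227 days → 23 September 2020.
Appellate Stay Credit: +183 days → 25 March 2021.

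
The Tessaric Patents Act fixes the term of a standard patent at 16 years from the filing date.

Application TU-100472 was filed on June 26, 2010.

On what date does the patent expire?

Filing date + 16 years → 26 June 2026.

2026-06-26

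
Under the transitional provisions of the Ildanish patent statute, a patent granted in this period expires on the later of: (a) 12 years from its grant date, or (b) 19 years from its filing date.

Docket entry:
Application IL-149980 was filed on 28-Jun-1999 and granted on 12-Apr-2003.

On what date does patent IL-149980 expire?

(a) grant + 12 years → 12 April 2015.
(b) filing + 19 years → 28 June 2018.
Later of the two: 28 June 2018.

2018-06-28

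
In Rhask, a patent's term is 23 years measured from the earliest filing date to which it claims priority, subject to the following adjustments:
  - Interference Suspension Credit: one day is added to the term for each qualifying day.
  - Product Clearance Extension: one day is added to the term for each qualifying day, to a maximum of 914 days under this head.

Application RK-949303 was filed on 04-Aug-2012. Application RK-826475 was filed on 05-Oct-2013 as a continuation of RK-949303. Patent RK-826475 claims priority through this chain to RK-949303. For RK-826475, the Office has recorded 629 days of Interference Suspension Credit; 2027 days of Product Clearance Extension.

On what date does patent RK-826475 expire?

October 25, 2039

Earliest priority filing: 4 August 2012.
Base term: 4 August 2012 + 23 years → 4 August 2035.
Interference Suspension Credit: +629 days → 24 April 2037.
Product Clearance Extension: 2027 days claimed exceeds the 914-day cap, so +914 days → 25 October 2039.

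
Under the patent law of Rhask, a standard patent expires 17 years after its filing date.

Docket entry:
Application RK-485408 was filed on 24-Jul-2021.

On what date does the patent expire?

Filing date + 17 years → 24 July 2038.

2038-07-24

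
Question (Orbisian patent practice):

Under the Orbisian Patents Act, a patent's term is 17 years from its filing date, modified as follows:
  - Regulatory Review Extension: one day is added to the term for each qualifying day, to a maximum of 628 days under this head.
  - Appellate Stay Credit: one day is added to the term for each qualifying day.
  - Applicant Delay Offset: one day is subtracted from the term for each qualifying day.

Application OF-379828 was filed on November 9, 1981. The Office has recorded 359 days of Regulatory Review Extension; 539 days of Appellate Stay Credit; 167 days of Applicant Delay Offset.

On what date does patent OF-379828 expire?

Base term: filing date + 17 years → 9 November 1998.
Regulatory Review Extension: 359 days (within the 628-day cap) → +359 days → 3 November 1999.
Appellate Stay Credit: +539 days → 25 April 2001.
Applicant Delay Offset: −167 days → 9 November 2000.

2000-11-09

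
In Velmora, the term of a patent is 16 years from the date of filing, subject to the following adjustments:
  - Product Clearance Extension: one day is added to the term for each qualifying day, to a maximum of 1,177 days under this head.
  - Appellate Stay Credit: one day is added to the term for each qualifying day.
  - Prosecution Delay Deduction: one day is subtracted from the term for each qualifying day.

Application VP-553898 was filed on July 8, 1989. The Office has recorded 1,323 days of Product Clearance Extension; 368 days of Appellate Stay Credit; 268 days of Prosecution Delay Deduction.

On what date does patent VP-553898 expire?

January 5, 2009

Base term: filing date + 16 years → 8 July 2005.
Product Clearance Extension: 1323 days claimed exceeds the 1177-day cap, so +1177 days → 27 September 2008.
Appellate Stay Credit: +368 days → 30 September 2009.
Prosecution Delay Deduction: −268 days → 5 January 2009.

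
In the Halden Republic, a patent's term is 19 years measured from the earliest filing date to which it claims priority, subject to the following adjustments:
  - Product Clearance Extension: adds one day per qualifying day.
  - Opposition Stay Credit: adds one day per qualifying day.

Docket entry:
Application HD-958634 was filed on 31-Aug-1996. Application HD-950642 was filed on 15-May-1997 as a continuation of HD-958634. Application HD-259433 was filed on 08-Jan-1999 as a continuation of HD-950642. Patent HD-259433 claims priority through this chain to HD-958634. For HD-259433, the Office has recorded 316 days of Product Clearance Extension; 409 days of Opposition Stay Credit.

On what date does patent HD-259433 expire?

August 25, 2017

Earliest priority filing: 31 August 1996.
Base term: 31 August 1996 + 19 years → 31 August 2015.
Product Clearance Extension: +316 days → 12 July 2016.
Opposition Stay Credit: +409 days → 25 August 2017.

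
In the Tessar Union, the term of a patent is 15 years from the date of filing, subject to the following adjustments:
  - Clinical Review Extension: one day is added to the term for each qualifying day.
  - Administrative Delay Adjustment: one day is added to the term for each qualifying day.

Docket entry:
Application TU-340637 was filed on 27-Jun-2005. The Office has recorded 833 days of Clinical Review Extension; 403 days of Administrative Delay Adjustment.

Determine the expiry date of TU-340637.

2023-11-15

Base term: filing date + 15 years → 27 June 2020.
Clinical Review Extension: +833 days → 8 October 2022.
Administrative Delay Adjustment: +403 days → 15 November 2023.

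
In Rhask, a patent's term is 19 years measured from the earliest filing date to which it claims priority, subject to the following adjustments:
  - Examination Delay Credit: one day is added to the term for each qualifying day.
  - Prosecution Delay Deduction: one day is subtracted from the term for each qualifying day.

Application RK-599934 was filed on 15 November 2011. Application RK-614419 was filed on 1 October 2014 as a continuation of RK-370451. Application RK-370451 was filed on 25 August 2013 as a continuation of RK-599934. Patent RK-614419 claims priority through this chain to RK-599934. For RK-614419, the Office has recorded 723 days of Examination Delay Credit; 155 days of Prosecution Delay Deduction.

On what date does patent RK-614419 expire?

June 5, 2032

Earliest priority filing: 15 November 2011.
Base term: 15 November 2011 + 19 years → 15 November 2030.
Examination Delay Credit: +723 days → 7 November 2032.
Prosecution Delay Deduction: −155 days → 5 June 2032.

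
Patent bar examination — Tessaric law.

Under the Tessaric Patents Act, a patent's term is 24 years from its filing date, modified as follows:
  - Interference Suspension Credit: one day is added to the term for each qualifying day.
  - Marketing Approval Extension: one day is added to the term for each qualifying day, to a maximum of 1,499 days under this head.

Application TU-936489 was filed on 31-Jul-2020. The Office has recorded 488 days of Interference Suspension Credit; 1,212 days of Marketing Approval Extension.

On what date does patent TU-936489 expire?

Base term: filing date + 24 years → 31 July 2044.
Interference Suspension Credit: +488 days → 1 December 2045.
Marketing Approval Extension: 1212 days (within the 1499-day cap) → +1212 days → 27 March 2049.

2049-03-27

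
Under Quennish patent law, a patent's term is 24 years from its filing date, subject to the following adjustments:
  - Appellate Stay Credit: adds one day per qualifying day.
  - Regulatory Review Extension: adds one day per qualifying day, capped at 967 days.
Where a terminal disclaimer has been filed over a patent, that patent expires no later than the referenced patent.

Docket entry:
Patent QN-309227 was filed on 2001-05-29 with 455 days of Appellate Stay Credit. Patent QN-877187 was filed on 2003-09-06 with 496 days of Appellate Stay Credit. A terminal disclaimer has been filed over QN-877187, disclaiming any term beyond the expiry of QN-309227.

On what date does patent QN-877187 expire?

August 27, 2026

Natural term of QN-877187:
  Base: filing + 24 years → 6 September 2027.
  Appellate Stay Credit: +496 days → 14 January 2029.
Expiry of referenced patent QN-309227:
  Base: filing + 24 years → 29 May 2025.
  Appellate Stay Credit: +455 days → 27 August 2026.
Terminal disclaimer: QN-877187 expires on the earlier of 14 January 2029 and 27 August 2026.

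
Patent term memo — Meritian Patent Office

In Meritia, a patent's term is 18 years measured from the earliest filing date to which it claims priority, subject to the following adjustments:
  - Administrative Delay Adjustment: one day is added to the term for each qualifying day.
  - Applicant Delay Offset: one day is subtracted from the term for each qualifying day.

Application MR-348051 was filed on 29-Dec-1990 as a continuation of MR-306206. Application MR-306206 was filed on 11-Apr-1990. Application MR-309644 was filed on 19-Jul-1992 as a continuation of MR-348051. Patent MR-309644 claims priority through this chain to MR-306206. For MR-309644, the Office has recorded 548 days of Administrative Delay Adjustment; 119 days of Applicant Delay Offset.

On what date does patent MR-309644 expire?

June 14, 2009

Earliest priority filing: 11 April 1990.
Base term: 11 April 1990 + 18 years → 11 April 2008.
Administrative Delay Adjustment: +548 days → 11 October 2009.
Applicant Delay Offset: −119 days → 14 June 2009.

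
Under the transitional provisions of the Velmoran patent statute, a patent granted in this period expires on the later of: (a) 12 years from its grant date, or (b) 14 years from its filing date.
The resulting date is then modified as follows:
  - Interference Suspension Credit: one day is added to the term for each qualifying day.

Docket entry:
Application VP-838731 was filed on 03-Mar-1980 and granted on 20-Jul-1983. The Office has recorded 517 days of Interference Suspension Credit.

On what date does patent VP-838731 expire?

1996-12-18

(a) grant + 12 years → 20 July 1995.
(b) filing + 14 years → 3 March 1994.
Later of the two: 20 July 1995.
Interference Suspension Credit: +517 days → 18 December 1996.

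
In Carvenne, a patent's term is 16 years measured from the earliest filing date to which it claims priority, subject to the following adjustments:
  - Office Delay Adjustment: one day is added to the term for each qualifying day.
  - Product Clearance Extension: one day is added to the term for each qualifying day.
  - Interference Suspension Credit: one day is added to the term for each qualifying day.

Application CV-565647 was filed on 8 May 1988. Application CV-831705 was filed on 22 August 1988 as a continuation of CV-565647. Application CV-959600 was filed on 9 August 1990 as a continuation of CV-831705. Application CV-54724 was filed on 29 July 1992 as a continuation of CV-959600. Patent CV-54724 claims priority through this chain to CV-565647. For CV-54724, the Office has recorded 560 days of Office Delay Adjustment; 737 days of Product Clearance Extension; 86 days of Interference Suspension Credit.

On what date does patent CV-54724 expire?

2008-02-20

Earliest priority filing: 8 May 1988.
Base term: 8 May 1988 + 16 years → 8 May 2004.
Office Delay Adjustment: +560 days → 19 November 2005.
Product Clearance Extension: +737 days → 26 November 2007.
Interference Suspension Credit: +86 days → 20 February 2008.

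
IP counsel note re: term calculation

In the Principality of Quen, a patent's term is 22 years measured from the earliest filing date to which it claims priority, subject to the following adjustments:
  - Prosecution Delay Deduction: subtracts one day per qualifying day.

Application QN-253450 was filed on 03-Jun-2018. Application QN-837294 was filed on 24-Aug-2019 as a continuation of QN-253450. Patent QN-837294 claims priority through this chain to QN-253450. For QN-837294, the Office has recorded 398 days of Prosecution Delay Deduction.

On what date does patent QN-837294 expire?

Earliest priority filing: 3 June 2018.
Base term: 3 June 2018 + 22 years → 3 June 2040.
Prosecution Delay Deduction: −398 days → 2 May 2039.

May 2, 2039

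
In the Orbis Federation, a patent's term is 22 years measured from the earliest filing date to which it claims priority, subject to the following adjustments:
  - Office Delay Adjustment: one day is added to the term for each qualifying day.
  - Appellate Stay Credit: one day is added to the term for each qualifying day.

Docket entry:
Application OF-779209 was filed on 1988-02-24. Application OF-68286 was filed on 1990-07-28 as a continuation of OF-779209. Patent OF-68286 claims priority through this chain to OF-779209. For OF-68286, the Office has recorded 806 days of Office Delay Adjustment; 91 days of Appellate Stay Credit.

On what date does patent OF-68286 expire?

2012-08-09

Earliest priority filing: 24 February 1988.
Base term: 24 February 1988 + 22 years → 24 February 2010.
Office Delay Adjustment: +806 days → 10 May 2012.
Appellate Stay Credit: +91 days → 9 August 2012.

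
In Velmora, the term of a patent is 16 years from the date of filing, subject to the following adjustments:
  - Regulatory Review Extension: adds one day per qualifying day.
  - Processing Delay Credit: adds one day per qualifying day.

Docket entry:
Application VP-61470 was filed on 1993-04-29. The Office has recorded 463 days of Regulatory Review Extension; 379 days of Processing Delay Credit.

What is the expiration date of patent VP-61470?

Base term: filing date + 16 years → 29 April 2009.
Regulatory Review Extension: +463 days → 5 August 2010.
Processing Delay Credit: +379 days → 19 August 2011.

2011-08-19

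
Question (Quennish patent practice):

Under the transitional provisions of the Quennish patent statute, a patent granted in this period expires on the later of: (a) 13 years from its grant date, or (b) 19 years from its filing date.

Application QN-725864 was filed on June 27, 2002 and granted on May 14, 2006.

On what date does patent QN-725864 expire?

2021-06-27

(a) grant + 13 years → 14 May 2019.
(b) filing + 19 years → 27 June 2021.
Later of the two: 27 June 2021.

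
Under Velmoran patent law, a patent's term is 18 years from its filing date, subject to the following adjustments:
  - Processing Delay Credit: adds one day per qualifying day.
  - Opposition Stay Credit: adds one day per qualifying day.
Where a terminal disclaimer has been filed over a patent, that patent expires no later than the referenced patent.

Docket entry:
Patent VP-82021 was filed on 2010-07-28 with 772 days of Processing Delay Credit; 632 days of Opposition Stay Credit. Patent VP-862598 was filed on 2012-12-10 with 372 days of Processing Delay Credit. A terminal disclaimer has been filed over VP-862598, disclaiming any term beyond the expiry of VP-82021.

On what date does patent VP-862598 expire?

Natural term of VP-862598:
  Base: filing + 18 years → 10 December 2030.
  Processing Delay Credit: +372 days → 17 December 2031.
Expiry of referenced patent VP-82021:
  Base: filing + 18 years → 28 July 2028.
  Processing Delay Credit: +772 days → 8 September 2030.
  Opposition Stay Credit: +632 days → 1 June 2032.
Terminal disclaimer: VP-862598 expires on the earlier of 17 December 2031 and 1 June 2032.

December 17, 2031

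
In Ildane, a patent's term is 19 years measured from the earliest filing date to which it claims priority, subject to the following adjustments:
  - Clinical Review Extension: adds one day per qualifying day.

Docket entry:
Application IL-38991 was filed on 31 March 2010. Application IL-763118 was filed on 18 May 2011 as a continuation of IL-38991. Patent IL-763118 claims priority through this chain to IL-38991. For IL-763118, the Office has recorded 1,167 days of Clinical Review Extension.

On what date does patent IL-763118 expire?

Earliest priority filing: 31 March 2010.
Base term: 31 March 2010 + 19 years → 31 March 2029.
Clinical Review Extension: +1167 days → 10 June 2032.

2032-06-10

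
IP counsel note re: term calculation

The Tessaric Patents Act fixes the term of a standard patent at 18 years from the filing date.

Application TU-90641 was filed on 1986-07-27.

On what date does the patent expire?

Filing date + 18 years → 27 July 2004.

July 27, 2004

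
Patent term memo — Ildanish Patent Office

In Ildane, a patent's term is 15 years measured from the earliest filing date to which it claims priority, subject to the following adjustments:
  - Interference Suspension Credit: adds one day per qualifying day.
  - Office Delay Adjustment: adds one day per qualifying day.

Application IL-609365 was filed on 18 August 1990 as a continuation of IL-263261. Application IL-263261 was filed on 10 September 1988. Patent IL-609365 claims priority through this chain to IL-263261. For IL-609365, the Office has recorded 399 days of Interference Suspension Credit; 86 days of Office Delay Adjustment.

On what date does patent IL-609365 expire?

Earliest priority filing: 10 September 1988.
Base term: 10 September 1988 + 15 years → 10 September 2003.
Interference Suspension Credit: +399 days → 13 October 2004.
Office Delay Adjustment: +86 days → 7 January 2005.

January 7, 2005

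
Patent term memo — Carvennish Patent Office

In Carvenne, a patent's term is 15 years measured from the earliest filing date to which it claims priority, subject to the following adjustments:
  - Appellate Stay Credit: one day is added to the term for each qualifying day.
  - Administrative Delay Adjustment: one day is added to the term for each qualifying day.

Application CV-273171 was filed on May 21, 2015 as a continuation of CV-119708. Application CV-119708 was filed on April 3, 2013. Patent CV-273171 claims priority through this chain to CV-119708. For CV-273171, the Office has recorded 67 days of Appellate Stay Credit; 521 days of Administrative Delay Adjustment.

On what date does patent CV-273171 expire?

November 12, 2029

Earliest priority filing: 3 April 2013.
Base term: 3 April 2013 + 15 years → 3 April 2028.
Appellate Stay Credit: +67 days → 9 June 2028.
Administrative Delay Adjustment: +521 days → 12 November 2029.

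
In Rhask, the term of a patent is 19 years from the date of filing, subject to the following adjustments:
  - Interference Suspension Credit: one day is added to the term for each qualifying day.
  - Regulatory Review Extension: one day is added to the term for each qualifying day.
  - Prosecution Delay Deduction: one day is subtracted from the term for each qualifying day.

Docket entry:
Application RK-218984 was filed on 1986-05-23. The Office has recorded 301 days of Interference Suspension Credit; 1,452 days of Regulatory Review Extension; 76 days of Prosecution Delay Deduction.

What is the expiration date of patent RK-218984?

December 25, 2009

Base term: filing date + 19 years → 23 May 2005.
Interference Suspension Credit: +301 days → 20 March 2006.
Regulatory Review Extension: +1452 days → 11 March 2010.
Prosecution Delay Deduction: −76 days → 25 December 2009.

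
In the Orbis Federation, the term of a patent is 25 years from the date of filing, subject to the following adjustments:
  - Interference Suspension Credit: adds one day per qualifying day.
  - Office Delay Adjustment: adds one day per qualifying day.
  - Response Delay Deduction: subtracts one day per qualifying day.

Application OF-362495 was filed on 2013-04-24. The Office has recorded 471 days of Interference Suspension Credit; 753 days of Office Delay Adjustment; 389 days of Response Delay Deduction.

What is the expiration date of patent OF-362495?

Base term: filing date + 25 years → 24 April 2038.
Interference Suspension Credit: +471 days → 8 August 2039.
Office Delay Adjustment: +753 days → 30 August 2041.
Response Delay Deduction: −389 days → 6 August 2040.

2040-08-06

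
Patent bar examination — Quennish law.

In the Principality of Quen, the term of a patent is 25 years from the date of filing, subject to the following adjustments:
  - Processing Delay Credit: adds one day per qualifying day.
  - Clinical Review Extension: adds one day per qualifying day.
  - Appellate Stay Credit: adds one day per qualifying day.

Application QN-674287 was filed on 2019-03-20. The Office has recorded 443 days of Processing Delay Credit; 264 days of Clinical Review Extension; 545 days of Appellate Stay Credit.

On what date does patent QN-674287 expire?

August 24, 2047

Base term: filing date + 25 years → 20 March 2044.
Processing Delay Credit: +443 days → 6 June 2045.
Clinical Review Extension: +264 days → 25 February 2046.
Appellate Stay Credit: +545 days → 24 August 2047.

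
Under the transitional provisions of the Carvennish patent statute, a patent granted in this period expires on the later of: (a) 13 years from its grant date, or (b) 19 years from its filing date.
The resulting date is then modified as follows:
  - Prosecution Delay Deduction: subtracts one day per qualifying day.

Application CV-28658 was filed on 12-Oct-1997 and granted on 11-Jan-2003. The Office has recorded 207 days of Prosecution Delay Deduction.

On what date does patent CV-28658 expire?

2016-03-19

(a) grant + 13 years → 11 January 2016.
(b) filing + 19 years → 12 October 2016.
Later of the two: 12 October 2016.
Prosecution Delay Deduction: −207 days → 19 March 2016.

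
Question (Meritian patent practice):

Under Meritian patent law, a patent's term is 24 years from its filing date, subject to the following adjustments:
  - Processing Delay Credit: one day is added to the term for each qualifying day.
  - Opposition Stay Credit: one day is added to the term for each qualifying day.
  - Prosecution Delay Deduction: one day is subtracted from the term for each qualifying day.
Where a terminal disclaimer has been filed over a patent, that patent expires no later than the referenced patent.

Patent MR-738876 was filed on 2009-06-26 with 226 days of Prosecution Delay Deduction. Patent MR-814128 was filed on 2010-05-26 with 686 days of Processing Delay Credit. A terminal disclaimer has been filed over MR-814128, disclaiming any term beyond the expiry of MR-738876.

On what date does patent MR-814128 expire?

Natural term of MR-814128:
  Base: filing + 24 years → 26 May 2034.
  Processing Delay Credit: +686 days → 11 April 2036.
Expiry of referenced patent MR-738876:
  Base: filing + 24 years → 26 June 2033.
  Prosecution Delay Deduction: −226 days → 12 November 2032.
Terminal disclaimer: MR-814128 expires on the earlier of 11 April 2036 and 12 November 2032.

November 12, 2032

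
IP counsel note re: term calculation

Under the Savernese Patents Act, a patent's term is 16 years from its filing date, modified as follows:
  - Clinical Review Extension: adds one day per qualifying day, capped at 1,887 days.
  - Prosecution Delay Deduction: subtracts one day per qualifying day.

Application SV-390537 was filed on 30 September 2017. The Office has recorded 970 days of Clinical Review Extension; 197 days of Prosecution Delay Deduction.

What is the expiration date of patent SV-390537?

Base term: filing date + 16 years → 30 September 2033.
Clinical Review Extension: 970 days (within the 1887-day cap) → +970 days → 27 May 2036.
Prosecution Delay Deduction: −197 days → 12 November 2035.

November 12, 2035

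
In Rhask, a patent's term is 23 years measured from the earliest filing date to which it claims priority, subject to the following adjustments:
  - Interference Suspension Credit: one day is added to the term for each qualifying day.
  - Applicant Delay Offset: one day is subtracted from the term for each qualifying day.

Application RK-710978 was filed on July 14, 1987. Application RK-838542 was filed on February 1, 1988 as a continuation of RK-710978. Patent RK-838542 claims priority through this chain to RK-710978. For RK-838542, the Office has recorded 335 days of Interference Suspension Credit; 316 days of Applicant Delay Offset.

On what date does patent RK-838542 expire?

August 2, 2010

Earliest priority filing: 14 July 1987.
Base term: 14 July 1987 + 23 years → 14 July 2010.
Interference Suspension Credit: +335 days → 14 June 2011.
Applicant Delay Offset: −316 days → 2 August 2010.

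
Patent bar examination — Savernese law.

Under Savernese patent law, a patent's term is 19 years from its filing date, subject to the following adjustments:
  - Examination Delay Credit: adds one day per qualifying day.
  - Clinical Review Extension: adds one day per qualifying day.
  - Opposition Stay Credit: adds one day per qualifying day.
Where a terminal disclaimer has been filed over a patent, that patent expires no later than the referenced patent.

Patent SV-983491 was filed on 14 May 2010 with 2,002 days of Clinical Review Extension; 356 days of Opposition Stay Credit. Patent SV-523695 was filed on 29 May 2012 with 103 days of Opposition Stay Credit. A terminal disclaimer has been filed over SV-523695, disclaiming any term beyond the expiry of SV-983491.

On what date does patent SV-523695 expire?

2031-09-09

Natural term of SV-523695:
  Base: filing + 19 years → 29 May 2031.
  Opposition Stay Credit: +103 days → 9 September 2031.
Expiry of referenced patent SV-983491:
  Base: filing + 19 years → 14 May 2029.
  Clinical Review Extension: +2002 days → 6 November 2034.
  Opposition Stay Credit: +356 days → 28 October 2035.
Terminal disclaimer: SV-523695 expires on the earlier of 9 September 2031 and 28 October 2035.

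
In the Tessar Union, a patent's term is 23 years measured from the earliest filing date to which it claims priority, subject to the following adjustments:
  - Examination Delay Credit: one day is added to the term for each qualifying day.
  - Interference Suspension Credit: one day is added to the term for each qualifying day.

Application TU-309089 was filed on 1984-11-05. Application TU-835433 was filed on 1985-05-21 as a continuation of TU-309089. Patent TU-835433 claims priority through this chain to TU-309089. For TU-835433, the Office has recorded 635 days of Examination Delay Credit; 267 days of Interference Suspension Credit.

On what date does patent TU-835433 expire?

Earliest priority filing: 5 November 1984.
Base term: 5 November 1984 + 23 years → 5 November 2007.
Examination Delay Credit: +635 days → 1 August 2009.
Interference Suspension Credit: +267 days → 25 April 2010.

April 25, 2010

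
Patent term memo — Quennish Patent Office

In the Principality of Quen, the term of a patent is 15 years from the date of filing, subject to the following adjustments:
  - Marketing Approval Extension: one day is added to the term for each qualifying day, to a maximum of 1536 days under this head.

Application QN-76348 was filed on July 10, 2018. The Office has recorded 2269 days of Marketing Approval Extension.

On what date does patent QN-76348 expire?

Base term: filing date + 15 years → 10 July 2033.
Marketing Approval Extension: 2269 days claimed exceeds the 1536-day cap, so +1536 days → 23 September 2037.

2037-09-23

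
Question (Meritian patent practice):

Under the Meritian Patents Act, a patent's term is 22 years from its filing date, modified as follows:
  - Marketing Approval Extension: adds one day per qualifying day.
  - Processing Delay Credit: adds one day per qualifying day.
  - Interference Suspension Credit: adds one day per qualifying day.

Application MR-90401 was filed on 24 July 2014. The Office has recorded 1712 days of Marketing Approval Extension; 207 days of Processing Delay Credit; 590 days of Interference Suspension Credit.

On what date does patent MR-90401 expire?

Base term: filing date + 22 years → 24 July 2036.
Marketing Approval Extension: +1712 days → 1 April 2041.
Processing Delay Credit: +207 days → 25 October 2041.
Interference Suspension Credit: +590 days → 7 June 2043.

June 7, 2043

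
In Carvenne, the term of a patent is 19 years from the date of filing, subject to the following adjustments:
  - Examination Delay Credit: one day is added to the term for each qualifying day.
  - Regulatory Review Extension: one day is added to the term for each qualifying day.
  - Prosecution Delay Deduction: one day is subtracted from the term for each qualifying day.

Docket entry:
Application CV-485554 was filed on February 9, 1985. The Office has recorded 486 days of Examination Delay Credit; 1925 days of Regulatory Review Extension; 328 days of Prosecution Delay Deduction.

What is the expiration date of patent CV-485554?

Base term: filing date + 19 years → 9 February 2004.
Examination Delay Credit: +486 days → 9 June 2005.
Regulatory Review Extension: +1925 days → 16 September 2010.
Prosecution Delay Deduction: −328 days → 23 October 2009.

2009-10-23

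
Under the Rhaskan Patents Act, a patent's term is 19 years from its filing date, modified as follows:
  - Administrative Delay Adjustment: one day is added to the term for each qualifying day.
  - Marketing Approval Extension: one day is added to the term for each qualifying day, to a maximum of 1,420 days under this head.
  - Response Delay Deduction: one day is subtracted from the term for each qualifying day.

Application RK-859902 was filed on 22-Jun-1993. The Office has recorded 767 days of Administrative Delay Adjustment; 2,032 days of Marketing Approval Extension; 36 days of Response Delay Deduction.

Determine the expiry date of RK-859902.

Base term: filing date + 19 years → 22 June 2012.
Administrative Delay Adjustment: +767 days → 29 July 2014.
Marketing Approval Extension: 2032 days claimed exceeds the 1420-day cap, so +1420 days → 18 June 2018.
Response Delay Deduction: −36 days → 13 May 2018.

May 13, 2018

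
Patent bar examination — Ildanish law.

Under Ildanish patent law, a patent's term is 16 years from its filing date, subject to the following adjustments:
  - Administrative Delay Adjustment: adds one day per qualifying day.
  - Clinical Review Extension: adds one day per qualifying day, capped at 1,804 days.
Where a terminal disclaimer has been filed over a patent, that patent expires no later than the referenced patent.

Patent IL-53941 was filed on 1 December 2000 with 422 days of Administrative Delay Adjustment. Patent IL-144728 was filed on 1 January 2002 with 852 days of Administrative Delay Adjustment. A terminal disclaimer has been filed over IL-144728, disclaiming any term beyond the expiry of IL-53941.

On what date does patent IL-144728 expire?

Natural term of IL-144728:
  Base: filing + 16 years → 1 January 2018.
  Administrative Delay Adjustment: +852 days → 2 May 2020.
Expiry of referenced patent IL-53941:
  Base: filing + 16 years → 1 December 2016.
  Administrative Delay Adjustment: +422 days → 27 January 2018.
Terminal disclaimer: IL-144728 expires on the earlier of 2 May 2020 and 27 January 2018.

2018-01-27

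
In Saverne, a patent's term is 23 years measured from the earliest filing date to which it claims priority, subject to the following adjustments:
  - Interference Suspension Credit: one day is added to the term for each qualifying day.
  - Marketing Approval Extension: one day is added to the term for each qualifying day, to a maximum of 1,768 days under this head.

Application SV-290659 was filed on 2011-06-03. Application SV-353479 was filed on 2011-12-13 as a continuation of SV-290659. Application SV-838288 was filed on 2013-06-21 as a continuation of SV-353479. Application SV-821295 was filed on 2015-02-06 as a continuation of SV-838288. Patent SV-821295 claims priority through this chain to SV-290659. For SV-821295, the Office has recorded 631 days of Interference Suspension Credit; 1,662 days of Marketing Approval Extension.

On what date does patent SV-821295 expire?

Earliest priority filing: 3 June 2011.
Base term: 3 June 2011 + 23 years → 3 June 2034.
Interference Suspension Credit: +631 days → 24 February 2036.
Marketing Approval Extension: 1662 days (within the 1768-day cap) → +1662 days → 12 September 2040.

2040-09-12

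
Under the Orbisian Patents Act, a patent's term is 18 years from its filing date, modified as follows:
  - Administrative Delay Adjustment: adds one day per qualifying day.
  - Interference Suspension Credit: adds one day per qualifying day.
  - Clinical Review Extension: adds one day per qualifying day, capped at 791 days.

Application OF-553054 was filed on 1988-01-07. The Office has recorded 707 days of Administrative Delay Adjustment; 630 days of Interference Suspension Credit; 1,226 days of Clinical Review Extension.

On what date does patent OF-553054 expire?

2011-11-05

Base term: filing date + 18 years → 7 January 2006.
Administrative Delay Adjustment: +707 days → 15 December 2007.
Interference Suspension Credit: +630 days → 5 September 2009.
Clinical Review Extension: 1226 days claimed exceeds the 791-day cap, so +791 days → 5 November 2011.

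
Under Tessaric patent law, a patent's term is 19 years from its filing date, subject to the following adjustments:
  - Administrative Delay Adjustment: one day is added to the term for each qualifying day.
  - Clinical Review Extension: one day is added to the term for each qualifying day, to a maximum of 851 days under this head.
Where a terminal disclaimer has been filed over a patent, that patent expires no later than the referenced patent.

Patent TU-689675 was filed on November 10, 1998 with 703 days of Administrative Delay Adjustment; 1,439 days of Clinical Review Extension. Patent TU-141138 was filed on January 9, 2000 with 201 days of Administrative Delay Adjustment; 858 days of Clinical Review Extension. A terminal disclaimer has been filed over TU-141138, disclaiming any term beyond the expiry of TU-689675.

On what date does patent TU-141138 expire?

2021-11-26

Natural term of TU-141138:
  Base: filing + 19 years → 9 January 2019.
  Administrative Delay Adjustment: +201 days → 29 July 2019.
  Clinical Review Extension: 858 days claimed exceeds the 851-day cap, so +851 days → 26 November 2021.
Expiry of referenced patent TU-689675:
  Base: filing + 19 years → 10 November 2017.
  Administrative Delay Adjustment: +703 days → 14 October 2019.
  Clinical Review Extension: 1439 days claimed exceeds the 851-day cap, so +851 days → 11 February 2022.
Terminal disclaimer: TU-141138 expires on the earlier of 26 November 2021 and 11 February 2022.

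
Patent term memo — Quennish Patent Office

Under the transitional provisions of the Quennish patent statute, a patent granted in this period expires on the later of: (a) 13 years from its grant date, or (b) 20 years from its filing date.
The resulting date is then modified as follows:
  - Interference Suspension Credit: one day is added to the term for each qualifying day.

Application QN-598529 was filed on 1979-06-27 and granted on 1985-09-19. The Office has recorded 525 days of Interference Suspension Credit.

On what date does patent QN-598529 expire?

(a) grant + 13 years → 19 September 1998.
(b) filing + 20 years → 27 June 1999.
Later of the two: 27 June 1999.
Interference Suspension Credit: +525 days → 3 December 2000.

2000-12-03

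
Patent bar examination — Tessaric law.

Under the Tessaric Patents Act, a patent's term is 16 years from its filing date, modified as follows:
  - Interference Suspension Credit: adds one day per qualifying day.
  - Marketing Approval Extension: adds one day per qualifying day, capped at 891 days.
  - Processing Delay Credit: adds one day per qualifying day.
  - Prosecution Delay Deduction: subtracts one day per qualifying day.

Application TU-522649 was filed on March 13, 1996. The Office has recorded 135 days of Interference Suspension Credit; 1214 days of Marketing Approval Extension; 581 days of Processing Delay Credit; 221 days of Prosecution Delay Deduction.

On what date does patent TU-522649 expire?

2015-12-29

Base term: filing date + 16 years → 13 March 2012.
Interference Suspension Credit: +135 days → 26 July 2012.
Marketing Approval Extension: 1214 days claimed exceeds the 891-day cap, so +891 days → 3 January 2015.
Processing Delay Credit: +581 days → 6 August 2016.
Prosecution Delay Deduction: −221 days → 29 December 2015.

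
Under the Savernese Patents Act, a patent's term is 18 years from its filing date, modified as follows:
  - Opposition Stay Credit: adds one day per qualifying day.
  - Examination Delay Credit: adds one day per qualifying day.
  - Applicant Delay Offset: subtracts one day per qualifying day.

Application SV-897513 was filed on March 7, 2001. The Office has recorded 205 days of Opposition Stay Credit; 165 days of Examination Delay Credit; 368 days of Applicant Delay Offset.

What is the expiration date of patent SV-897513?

Base term: filing date + 18 years → 7 March 2019.
Opposition Stay Credit: +205 days → 28 September 2019.
Examination Delay Credit: +165 days → 11 March 2020.
Applicant Delay Offset: −368 days → 9 March 2019.

March 9, 2019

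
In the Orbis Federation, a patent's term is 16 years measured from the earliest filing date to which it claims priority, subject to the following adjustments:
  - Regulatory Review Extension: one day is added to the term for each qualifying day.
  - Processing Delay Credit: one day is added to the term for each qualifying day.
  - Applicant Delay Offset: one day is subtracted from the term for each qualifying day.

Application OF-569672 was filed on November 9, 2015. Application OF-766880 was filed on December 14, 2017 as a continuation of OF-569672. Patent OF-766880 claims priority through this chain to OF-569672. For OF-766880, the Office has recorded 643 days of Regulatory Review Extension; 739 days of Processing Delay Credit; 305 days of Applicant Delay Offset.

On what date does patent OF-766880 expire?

2034-10-21

Earliest priority filing: 9 November 2015.
Base term: 9 November 2015 + 16 years → 9 November 2031.
Regulatory Review Extension: +643 days → 13 August 2033.
Processing Delay Credit: +739 days → 22 August 2035.
Applicant Delay Offset: −305 days → 21 October 2034.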